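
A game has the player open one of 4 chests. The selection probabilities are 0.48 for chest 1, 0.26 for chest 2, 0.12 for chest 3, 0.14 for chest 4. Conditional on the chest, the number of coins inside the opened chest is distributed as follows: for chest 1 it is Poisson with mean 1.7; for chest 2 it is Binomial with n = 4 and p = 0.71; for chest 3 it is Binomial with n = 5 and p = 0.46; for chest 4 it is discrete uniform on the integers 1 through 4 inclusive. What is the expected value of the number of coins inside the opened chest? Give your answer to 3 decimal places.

Component means — 1: 1.7; 2: 2.84; 3: 2.3; 4: 2.5.
E[X] = 0.48·1.7 + 0.26·2.84 + 0.12·2.3 + 0.14·2.5 = 2.1804.

2.180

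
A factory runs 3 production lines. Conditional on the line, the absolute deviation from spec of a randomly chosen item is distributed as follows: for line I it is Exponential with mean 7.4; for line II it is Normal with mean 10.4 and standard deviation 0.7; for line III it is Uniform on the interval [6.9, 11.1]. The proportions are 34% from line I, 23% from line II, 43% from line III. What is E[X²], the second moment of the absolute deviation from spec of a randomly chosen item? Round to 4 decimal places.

For each component E[X²] = Var + (mean)², giving I: 109.52; II: 108.65; III: 82.47.
Overall E[X²] = 0.34·109.52 + 0.23·108.65 + 0.43·82.47 = 97.6884.

97.6884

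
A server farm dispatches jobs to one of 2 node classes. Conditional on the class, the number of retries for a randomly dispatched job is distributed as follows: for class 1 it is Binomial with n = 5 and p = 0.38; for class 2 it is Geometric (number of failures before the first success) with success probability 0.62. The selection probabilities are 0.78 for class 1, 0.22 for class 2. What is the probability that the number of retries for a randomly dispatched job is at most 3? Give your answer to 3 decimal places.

Conditional on each class, P(X ≤ 3): 1: 0.927437; 2: 0.979149.
By total probability, P(X ≤ 3) = 0.78·0.927437 + 0.22·0.979149 = 0.938814.

0.939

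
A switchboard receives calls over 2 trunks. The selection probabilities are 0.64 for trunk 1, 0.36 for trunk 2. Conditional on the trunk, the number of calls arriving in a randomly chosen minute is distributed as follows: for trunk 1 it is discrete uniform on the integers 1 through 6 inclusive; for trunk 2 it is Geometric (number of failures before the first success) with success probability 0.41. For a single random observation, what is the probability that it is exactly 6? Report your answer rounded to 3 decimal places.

0.113

Conditional on each trunk, P(X = 6): 1: 0.166667; 2: 0.017294.
By total probability, P(X = 6) = 0.64·0.166667 + 0.36·0.017294 = 0.112893.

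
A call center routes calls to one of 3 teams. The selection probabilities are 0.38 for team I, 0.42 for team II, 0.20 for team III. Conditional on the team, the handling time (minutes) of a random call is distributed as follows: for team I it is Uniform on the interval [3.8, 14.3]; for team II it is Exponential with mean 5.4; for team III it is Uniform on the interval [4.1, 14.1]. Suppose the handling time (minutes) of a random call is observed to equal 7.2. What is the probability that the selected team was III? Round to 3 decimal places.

0.261

Likelihoods f(7.2 | ·): I: 0.0952381; II: 0.0488143; III: 0.1.
Posterior ∝ prior × likelihood. Numerator for III: 0.2·0.1 = 0.02.
Normalizing constant: 0.38·0.0952381 + 0.42·0.0488143 + 0.2·0.1 = 0.0766925.
P(III | observation) = 0.02 / 0.0766925 = 0.260782.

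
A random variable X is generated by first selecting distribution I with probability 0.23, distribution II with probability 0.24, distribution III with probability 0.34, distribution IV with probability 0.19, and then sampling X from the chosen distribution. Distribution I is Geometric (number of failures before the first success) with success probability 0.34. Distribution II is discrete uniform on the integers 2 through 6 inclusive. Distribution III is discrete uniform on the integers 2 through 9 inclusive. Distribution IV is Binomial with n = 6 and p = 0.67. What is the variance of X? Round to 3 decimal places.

Per component, I: μ=1.94118, E[X²]=9.47751; II: μ=4, E[X²]=18; III: μ=5.5, E[X²]=35.5; IV: μ=4.02, E[X²]=17.487.
E[X] = 0.23·1.94118 + 0.24·4 + 0.34·5.5 + 0.19·4.02 = 4.04027.
E[X²] = 0.23·9.47751 + 0.24·18 + 0.34·35.5 + 0.19·17.487 = 21.8924.
Var(X) = E[X²] − (E[X])² = 21.8924 − 16.3238 = 5.56857.

5.569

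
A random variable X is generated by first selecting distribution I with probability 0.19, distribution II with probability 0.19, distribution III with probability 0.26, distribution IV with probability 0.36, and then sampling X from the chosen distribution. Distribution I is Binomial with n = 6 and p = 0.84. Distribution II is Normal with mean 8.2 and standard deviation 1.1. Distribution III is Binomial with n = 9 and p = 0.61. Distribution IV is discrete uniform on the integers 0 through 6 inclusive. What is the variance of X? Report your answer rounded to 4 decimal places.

5.8276

Per component, I: μ=5.04, E[X²]=26.208; II: μ=8.2, E[X²]=68.45; III: μ=5.49, E[X²]=32.2812; IV: μ=3, E[X²]=13.
E[X] = 0.19·5.04 + 0.19·8.2 + 0.26·5.49 + 0.36·3 = 5.023.
E[X²] = 0.19·26.208 + 0.19·68.45 + 0.26·32.2812 + 0.36·13 = 31.0581.
Var(X) = E[X²] − (E[X])² = 31.0581 − 25.2305 = 5.8276.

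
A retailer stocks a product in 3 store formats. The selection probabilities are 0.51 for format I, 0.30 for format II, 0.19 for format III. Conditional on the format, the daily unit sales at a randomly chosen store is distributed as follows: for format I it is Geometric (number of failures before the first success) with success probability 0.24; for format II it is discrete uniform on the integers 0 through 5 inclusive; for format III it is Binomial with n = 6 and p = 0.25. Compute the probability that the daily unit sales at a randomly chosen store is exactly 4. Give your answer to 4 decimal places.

Conditional on each format, P(X = 4): I: 0.0800692; II: 0.166667; III: 0.032959.
By total probability, P(X = 4) = 0.51·0.0800692 + 0.3·0.166667 + 0.19·0.032959 = 0.0970975.

0.0971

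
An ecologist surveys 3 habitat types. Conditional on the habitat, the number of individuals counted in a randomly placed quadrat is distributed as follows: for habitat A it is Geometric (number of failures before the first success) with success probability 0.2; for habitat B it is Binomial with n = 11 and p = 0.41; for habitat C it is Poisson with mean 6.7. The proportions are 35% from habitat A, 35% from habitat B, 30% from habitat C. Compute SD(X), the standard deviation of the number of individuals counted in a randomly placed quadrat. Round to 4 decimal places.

3.3529

Per component, A: μ=4, E[X²]=36; B: μ=4.51, E[X²]=23.001; C: μ=6.7, E[X²]=51.59.
E[X] = 0.35·4 + 0.35·4.51 + 0.3·6.7 = 4.9885.
E[X²] = 0.35·36 + 0.35·23.001 + 0.3·51.59 = 36.1273.
Var(X) = E[X²] − (E[X])² = 36.1273 − 24.8851 = 11.2422.
SD(X) = √11.2422 = 3.35294.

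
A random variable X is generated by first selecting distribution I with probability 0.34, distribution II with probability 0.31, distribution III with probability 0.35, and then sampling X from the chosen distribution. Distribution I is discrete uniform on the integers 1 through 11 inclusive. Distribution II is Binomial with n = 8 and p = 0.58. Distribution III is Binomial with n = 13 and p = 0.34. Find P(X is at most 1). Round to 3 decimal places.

Conditional on each component, P(X ≤ 1): I: 0.0909091; II: 0.0116653; III: 0.0347049.
By total probability, P(X ≤ 1) = 0.34·0.0909091 + 0.31·0.0116653 + 0.35·0.0347049 = 0.046672.

0.047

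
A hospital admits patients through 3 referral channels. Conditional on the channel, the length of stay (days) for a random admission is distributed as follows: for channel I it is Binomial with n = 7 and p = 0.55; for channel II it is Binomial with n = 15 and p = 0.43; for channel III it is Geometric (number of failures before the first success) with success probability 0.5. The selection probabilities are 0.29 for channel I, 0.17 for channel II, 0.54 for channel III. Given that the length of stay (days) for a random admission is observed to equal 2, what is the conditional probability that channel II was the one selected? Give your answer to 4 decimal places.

0.0213

Likelihoods P(X=2 | ·): I: 0.117221; II: 0.0130167; III: 0.125.
Posterior ∝ prior × likelihood. Numerator for II: 0.17·0.0130167 = 0.00221283.
Normalizing constant: 0.29·0.117221 + 0.17·0.0130167 + 0.54·0.125 = 0.103707.
P(II | observation) = 0.00221283 / 0.103707 = 0.0213373.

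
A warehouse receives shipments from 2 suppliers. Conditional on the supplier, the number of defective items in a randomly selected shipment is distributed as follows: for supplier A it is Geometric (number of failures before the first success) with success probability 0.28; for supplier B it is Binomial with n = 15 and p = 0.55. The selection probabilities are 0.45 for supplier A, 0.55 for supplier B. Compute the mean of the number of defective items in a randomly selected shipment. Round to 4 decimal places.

Component means — A: 2.57143; B: 8.25.
E[X] = 0.45·2.57143 + 0.55·8.25 = 5.69464.

5.6946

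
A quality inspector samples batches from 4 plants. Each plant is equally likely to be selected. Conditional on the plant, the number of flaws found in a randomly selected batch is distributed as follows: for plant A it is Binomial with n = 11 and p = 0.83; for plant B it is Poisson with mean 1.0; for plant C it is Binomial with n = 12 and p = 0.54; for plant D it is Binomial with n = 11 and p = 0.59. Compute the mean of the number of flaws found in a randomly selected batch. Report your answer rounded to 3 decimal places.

Component means — A: 9.13; B: 1; C: 6.48; D: 6.49.
E[X] = 0.25·9.13 + 0.25·1 + 0.25·6.48 + 0.25·6.49 = 5.775.

5.775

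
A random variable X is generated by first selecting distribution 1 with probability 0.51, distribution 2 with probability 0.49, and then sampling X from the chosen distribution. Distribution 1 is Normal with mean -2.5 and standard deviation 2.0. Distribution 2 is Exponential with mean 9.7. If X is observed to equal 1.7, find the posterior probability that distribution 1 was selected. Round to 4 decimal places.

0.2092

Likelihoods f(1.7 | ·): 1: 0.0219918; 2: 0.0865197.
Posterior ∝ prior × likelihood. Numerator for 1: 0.51·0.0219918 = 0.0112158.
Normalizing constant: 0.51·0.0219918 + 0.49·0.0865197 = 0.0536104.
P(1 | observation) = 0.0112158 / 0.0536104 = 0.20921.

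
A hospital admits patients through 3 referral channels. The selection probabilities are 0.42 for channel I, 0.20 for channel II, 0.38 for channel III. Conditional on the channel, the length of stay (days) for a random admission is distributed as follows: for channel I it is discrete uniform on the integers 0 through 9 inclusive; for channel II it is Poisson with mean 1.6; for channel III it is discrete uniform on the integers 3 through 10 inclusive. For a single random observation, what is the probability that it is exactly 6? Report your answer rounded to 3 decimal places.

Conditional on each channel, P(X = 6): I: 0.1; II: 0.00470453; III: 0.125.
By total probability, P(X = 6) = 0.42·0.1 + 0.2·0.00470453 + 0.38·0.125 = 0.0904409.

0.090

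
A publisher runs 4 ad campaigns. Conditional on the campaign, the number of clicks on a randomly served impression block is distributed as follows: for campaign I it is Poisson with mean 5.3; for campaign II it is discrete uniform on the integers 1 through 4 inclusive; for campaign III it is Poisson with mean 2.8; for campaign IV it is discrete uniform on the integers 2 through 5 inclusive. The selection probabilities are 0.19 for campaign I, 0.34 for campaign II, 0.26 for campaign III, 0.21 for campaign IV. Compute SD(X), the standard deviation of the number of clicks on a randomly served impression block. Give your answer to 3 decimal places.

Per component, I: μ=5.3, E[X²]=33.39; II: μ=2.5, E[X²]=7.5; III: μ=2.8, E[X²]=10.64; IV: μ=3.5, E[X²]=13.5.
E[X] = 0.19·5.3 + 0.34·2.5 + 0.26·2.8 + 0.21·3.5 = 3.32.
E[X²] = 0.19·33.39 + 0.34·7.5 + 0.26·10.64 + 0.21·13.5 = 14.4955.
Var(X) = E[X²] − (E[X])² = 14.4955 − 11.0224 = 3.4731.
SD(X) = √3.4731 = 1.86363.

1.864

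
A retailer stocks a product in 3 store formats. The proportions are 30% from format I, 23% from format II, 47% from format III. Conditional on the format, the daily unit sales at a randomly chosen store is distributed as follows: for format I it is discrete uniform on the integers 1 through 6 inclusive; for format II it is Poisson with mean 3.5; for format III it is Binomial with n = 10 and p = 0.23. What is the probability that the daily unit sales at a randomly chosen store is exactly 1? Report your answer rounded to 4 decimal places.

Conditional on each format, P(X = 1): I: 0.166667; II: 0.105691; III: 0.218849.
By total probability, P(X = 1) = 0.3·0.166667 + 0.23·0.105691 + 0.47·0.218849 = 0.177168.

0.1772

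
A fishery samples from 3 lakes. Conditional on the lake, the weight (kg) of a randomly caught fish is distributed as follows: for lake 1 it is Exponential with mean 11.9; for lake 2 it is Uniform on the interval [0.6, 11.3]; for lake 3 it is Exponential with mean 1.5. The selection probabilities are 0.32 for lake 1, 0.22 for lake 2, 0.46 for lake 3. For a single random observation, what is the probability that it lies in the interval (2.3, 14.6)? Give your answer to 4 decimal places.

Conditional on each lake, P(2.3 < X < 14.6): 1: 0.531051; 2: 0.841121; 3: 0.215756.
By total probability, P(2.3 < X < 14.6) = 0.32·0.531051 + 0.22·0.841121 + 0.46·0.215756 = 0.454231.

0.4542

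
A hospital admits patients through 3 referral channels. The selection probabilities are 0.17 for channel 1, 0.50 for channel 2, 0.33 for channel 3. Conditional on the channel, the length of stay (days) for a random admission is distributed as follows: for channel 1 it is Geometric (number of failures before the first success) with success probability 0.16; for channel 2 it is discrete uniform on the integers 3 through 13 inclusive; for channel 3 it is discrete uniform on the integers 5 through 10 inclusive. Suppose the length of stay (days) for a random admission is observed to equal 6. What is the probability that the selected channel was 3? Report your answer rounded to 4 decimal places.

0.5000

Likelihoods P(X=6 | ·): 1: 0.0562077; 2: 0.0909091; 3: 0.166667.
Posterior ∝ prior × likelihood. Numerator for 3: 0.33·0.166667 = 0.055.
Normalizing constant: 0.17·0.0562077 + 0.5·0.0909091 + 0.33·0.166667 = 0.11001.
P(3 | observation) = 0.055 / 0.11001 = 0.499955.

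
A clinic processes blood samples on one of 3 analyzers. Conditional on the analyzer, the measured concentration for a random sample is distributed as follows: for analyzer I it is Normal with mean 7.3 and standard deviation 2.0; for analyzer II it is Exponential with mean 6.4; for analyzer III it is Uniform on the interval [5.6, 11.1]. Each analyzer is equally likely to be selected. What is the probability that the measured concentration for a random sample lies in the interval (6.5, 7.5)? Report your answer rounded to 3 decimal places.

Conditional on each analyzer, P(6.5 < X < 7.5): I: 0.19525; II: 0.0523905; III: 0.181818.
By total probability, P(6.5 < X < 7.5) = 0.333333·0.19525 + 0.333333·0.0523905 + 0.333333·0.181818 = 0.143153.

0.143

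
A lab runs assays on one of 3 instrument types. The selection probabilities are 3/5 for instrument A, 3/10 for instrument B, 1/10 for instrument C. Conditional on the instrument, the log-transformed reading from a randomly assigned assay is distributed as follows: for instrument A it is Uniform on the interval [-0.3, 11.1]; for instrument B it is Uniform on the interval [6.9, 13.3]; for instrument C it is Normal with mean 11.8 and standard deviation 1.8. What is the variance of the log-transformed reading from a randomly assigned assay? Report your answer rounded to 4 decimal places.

Per component, A: μ=5.4, E[X²]=39.99; B: μ=10.1, E[X²]=105.423; C: μ=11.8, E[X²]=142.48.
E[X] = 0.6·5.4 + 0.3·10.1 + 0.1·11.8 = 7.45.
E[X²] = 0.6·39.99 + 0.3·105.423 + 0.1·142.48 = 69.869.
Var(X) = E[X²] − (E[X])² = 69.869 − 55.5025 = 14.3665.

14.3665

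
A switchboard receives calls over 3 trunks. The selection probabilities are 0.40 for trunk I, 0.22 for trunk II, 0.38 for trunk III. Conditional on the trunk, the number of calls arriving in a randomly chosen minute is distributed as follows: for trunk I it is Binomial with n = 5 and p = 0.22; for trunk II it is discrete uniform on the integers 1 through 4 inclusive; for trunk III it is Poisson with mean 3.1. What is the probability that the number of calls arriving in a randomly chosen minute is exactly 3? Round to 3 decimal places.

0.166

Conditional on each trunk, P(X = 3): I: 0.0647824; II: 0.25; III: 0.223677.
By total probability, P(X = 3) = 0.4·0.0647824 + 0.22·0.25 + 0.38·0.223677 = 0.16591.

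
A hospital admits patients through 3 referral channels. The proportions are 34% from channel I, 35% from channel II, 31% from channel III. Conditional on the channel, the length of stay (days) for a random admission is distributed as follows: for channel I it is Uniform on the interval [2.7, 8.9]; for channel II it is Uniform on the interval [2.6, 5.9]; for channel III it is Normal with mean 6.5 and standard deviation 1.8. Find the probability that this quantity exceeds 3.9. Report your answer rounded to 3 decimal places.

Conditional on each channel, P(X > 3.9): I: 0.806452; II: 0.606061; III: 0.925693.
By total probability, P(X > 3.9) = 0.34·0.806452 + 0.35·0.606061 + 0.31·0.925693 = 0.77328.

0.773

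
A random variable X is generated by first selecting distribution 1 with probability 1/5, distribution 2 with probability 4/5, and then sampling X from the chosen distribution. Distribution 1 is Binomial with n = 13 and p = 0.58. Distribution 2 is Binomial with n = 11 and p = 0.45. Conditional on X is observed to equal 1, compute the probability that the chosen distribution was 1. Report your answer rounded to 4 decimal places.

Likelihoods P(X=1 | ·): 1: 0.000227176; 2: 0.0125381.
Posterior ∝ prior × likelihood. Numerator for 1: 0.2·0.000227176 = 4.54352e-05.
Normalizing constant: 0.2·0.000227176 + 0.8·0.0125381 = 0.0100759.
P(1 | observation) = 4.54352e-05 / 0.0100759 = 0.00450929.

0.0045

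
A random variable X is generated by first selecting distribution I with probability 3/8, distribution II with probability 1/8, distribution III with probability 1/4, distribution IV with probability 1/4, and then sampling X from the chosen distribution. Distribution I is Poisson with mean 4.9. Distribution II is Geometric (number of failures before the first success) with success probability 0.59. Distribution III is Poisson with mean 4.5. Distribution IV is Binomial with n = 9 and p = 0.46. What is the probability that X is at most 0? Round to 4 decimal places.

Conditional on each component, P(X ≤ 0): I: 0.00744658; II: 0.59; III: 0.011109; IV: 0.00390431.
By total probability, P(X ≤ 0) = 0.375·0.00744658 + 0.125·0.59 + 0.25·0.011109 + 0.25·0.00390431 = 0.0802958.

0.0803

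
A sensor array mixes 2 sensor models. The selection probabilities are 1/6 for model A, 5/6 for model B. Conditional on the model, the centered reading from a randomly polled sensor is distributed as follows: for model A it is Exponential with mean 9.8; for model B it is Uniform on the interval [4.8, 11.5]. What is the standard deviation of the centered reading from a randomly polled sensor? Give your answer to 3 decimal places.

4.416

Per component, A: μ=9.8, E[X²]=192.08; B: μ=8.15, E[X²]=70.1633.
E[X] = 0.166667·9.8 + 0.833333·8.15 = 8.425.
E[X²] = 0.166667·192.08 + 0.833333·70.1633 = 90.4828.
Var(X) = E[X²] − (E[X])² = 90.4828 − 70.9806 = 19.5022.
SD(X) = √19.5022 = 4.41612.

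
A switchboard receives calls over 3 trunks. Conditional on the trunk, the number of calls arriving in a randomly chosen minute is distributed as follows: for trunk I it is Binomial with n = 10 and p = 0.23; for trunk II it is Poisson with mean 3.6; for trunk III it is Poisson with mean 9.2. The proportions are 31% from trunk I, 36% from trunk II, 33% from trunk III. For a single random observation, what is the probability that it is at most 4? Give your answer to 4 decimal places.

0.5627

Conditional on each trunk, P(X ≤ 4): I: 0.94308; II: 0.706438; III: 0.0485796.
By total probability, P(X ≤ 4) = 0.31·0.94308 + 0.36·0.706438 + 0.33·0.0485796 = 0.562704.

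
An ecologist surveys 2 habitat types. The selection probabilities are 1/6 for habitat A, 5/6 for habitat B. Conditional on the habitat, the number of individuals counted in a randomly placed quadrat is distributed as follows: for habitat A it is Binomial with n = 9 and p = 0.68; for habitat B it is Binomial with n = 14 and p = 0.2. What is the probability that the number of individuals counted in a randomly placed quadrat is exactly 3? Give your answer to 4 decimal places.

Conditional on each habitat, P(X = 3): A: 0.02836; B: 0.250139.
By total probability, P(X = 3) = 0.166667·0.02836 + 0.833333·0.250139 = 0.213176.

0.2132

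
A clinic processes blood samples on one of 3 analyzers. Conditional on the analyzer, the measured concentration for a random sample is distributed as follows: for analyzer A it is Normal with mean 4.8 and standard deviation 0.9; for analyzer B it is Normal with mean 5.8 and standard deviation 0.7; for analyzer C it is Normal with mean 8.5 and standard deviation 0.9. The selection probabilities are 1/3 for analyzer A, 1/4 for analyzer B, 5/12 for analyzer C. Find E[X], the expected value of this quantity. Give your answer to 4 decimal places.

Component means — A: 4.8; B: 5.8; C: 8.5.
E[X] = 0.333333·4.8 + 0.25·5.8 + 0.416667·8.5 = 6.59167.

6.5917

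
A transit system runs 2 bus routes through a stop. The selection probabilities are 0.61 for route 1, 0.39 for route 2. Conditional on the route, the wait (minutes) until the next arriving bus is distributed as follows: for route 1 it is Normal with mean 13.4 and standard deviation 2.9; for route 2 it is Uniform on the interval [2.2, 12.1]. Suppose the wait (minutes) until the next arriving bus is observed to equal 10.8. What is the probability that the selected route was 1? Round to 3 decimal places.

Likelihoods f(10.8 | ·): 1: 0.0920382; 2: 0.10101.
Posterior ∝ prior × likelihood. Numerator for 1: 0.61·0.0920382 = 0.0561433.
Normalizing constant: 0.61·0.0920382 + 0.39·0.10101 = 0.0955372.
P(1 | observation) = 0.0561433 / 0.0955372 = 0.587659.

0.588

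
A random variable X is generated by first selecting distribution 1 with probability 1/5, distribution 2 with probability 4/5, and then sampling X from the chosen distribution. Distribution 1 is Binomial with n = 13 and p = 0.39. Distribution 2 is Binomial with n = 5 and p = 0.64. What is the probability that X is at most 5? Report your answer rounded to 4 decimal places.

0.9208

Conditional on each component, P(X ≤ 5): 1: 0.603763; 2: 1.
By total probability, P(X ≤ 5) = 0.2·0.603763 + 0.8·1 = 0.920753.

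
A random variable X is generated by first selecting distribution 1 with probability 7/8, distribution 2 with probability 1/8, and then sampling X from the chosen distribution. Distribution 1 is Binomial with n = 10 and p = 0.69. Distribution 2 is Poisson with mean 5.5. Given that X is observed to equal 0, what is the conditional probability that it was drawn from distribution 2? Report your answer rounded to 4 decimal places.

0.9862

Likelihoods P(X=0 | ·): 1: 8.19628e-06; 2: 0.00408677.
Posterior ∝ prior × likelihood. Numerator for 2: 0.125·0.00408677 = 0.000510846.
Normalizing constant: 0.875·8.19628e-06 + 0.125·0.00408677 = 0.000518018.
P(2 | observation) = 0.000510846 / 0.000518018 = 0.986155.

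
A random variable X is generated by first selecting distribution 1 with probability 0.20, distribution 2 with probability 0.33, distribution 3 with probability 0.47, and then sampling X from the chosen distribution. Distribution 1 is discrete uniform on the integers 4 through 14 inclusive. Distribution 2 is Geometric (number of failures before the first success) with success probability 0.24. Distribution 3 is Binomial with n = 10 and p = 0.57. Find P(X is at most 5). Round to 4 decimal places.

Conditional on each component, P(X ≤ 5): 1: 0.181818; 2: 0.8073; 3: 0.443609.
By total probability, P(X ≤ 5) = 0.2·0.181818 + 0.33·0.8073 + 0.47·0.443609 = 0.511269.

0.5113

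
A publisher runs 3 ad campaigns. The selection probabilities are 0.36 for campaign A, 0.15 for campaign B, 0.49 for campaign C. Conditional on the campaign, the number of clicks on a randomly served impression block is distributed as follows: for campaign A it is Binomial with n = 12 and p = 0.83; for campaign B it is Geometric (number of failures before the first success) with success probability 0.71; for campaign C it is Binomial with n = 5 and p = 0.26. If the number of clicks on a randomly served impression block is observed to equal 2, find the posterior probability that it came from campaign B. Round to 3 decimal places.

Likelihoods P(X=2 | ·): A: 9.1662e-07; B: 0.059711; C: 0.273931.
Posterior ∝ prior × likelihood. Numerator for B: 0.15·0.059711 = 0.00895665.
Normalizing constant: 0.36·9.1662e-07 + 0.15·0.059711 + 0.49·0.273931 = 0.143183.
P(B | observation) = 0.00895665 / 0.143183 = 0.0625537.

0.063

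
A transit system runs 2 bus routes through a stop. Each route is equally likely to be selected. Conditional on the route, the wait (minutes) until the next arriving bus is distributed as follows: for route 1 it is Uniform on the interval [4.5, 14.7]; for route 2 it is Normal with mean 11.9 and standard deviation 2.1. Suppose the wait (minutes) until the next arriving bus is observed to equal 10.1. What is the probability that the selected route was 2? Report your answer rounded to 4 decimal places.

0.5730

Likelihoods f(10.1 | ·): 1: 0.0980392; 2: 0.131569.
Posterior ∝ prior × likelihood. Numerator for 2: 0.5·0.131569 = 0.0657846.
Normalizing constant: 0.5·0.0980392 + 0.5·0.131569 = 0.114804.
P(2 | observation) = 0.0657846 / 0.114804 = 0.573015.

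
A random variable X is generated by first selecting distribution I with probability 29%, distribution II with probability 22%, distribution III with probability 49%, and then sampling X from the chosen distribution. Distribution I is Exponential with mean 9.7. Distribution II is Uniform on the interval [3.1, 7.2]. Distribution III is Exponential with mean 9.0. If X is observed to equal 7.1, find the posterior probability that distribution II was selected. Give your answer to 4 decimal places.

0.5784

Likelihoods f(7.1 | ·): I: 0.0495841; II: 0.243902; III: 0.0504833.
Posterior ∝ prior × likelihood. Numerator for II: 0.22·0.243902 = 0.0536585.
Normalizing constant: 0.29·0.0495841 + 0.22·0.243902 + 0.49·0.0504833 = 0.0927747.
P(II | observation) = 0.0536585 / 0.0927747 = 0.578374.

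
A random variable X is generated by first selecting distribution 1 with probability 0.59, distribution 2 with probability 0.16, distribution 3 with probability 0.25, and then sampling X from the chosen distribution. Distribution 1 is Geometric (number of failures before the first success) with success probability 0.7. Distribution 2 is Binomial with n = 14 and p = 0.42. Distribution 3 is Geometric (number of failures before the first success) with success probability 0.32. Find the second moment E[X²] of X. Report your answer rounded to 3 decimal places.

9.336

For each component E[X²] = Var + (mean)², giving 1: 0.795918; 2: 37.9848; 3: 11.1562.
Overall E[X²] = 0.59·0.795918 + 0.16·37.9848 + 0.25·11.1562 = 9.33622.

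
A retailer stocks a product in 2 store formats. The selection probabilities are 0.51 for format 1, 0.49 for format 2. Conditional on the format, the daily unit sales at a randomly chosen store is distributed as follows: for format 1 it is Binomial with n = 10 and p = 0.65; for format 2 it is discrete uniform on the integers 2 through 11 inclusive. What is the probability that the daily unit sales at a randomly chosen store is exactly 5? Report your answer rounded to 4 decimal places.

0.1273

Conditional on each format, P(X = 5): 1: 0.15357; 2: 0.1.
By total probability, P(X = 5) = 0.51·0.15357 + 0.49·0.1 = 0.127321.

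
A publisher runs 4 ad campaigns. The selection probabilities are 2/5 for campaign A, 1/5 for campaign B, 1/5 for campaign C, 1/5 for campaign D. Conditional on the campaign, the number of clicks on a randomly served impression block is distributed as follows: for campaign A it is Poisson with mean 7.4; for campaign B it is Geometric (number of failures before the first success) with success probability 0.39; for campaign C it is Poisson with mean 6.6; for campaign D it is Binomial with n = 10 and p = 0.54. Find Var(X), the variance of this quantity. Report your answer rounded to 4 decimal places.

10.3353

Per component, A: μ=7.4, E[X²]=62.16; B: μ=1.5641, E[X²]=6.45694; C: μ=6.6, E[X²]=50.16; D: μ=5.4, E[X²]=31.644.
E[X] = 0.4·7.4 + 0.2·1.5641 + 0.2·6.6 + 0.2·5.4 = 5.67282.
E[X²] = 0.4·62.16 + 0.2·6.45694 + 0.2·50.16 + 0.2·31.644 = 42.5162.
Var(X) = E[X²] − (E[X])² = 42.5162 − 32.1809 = 10.3353.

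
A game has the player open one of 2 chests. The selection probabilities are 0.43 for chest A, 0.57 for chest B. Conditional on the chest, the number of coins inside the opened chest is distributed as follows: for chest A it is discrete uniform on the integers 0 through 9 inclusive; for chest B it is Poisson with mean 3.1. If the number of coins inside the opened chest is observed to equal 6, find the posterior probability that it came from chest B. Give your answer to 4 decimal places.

Likelihoods P(X=6 | ·): A: 0.1; B: 0.0555296.
Posterior ∝ prior × likelihood. Numerator for B: 0.57·0.0555296 = 0.0316519.
Normalizing constant: 0.43·0.1 + 0.57·0.0555296 = 0.0746519.
P(B | observation) = 0.0316519 / 0.0746519 = 0.423993.

0.4240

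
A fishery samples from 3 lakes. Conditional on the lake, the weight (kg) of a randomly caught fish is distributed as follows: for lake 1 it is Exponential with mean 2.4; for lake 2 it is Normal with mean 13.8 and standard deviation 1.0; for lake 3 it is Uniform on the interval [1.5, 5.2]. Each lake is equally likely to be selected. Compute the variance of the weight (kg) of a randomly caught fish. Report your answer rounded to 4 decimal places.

Per component, 1: μ=2.4, E[X²]=11.52; 2: μ=13.8, E[X²]=191.44; 3: μ=3.35, E[X²]=12.3633.
E[X] = 0.333333·2.4 + 0.333333·13.8 + 0.333333·3.35 = 6.51667.
E[X²] = 0.333333·11.52 + 0.333333·191.44 + 0.333333·12.3633 = 71.7744.
Var(X) = E[X²] − (E[X])² = 71.7744 − 42.4669 = 29.3075.

29.3075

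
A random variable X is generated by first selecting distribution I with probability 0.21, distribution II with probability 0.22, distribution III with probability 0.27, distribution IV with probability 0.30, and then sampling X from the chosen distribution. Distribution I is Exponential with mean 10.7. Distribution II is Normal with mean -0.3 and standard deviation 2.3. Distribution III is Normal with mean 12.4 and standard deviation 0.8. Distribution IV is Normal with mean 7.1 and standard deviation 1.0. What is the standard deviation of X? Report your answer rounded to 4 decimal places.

Per component, I: μ=10.7, E[X²]=228.98; II: μ=-0.3, E[X²]=5.38; III: μ=12.4, E[X²]=154.4; IV: μ=7.1, E[X²]=51.41.
E[X] = 0.21·10.7 + 0.22·-0.3 + 0.27·12.4 + 0.3·7.1 = 7.659.
E[X²] = 0.21·228.98 + 0.22·5.38 + 0.27·154.4 + 0.3·51.41 = 106.38.
Var(X) = E[X²] − (E[X])² = 106.38 − 58.6603 = 47.7201.
SD(X) = √47.7201 = 6.90798.

6.9080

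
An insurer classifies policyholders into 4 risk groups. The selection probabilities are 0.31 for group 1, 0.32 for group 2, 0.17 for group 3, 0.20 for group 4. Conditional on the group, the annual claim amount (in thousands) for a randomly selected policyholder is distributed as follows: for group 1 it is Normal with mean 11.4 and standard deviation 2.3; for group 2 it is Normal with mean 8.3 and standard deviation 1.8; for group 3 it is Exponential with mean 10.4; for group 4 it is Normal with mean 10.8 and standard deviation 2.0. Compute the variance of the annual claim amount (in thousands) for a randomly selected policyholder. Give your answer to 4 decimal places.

23.5376

Per component, 1: μ=11.4, E[X²]=135.25; 2: μ=8.3, E[X²]=72.13; 3: μ=10.4, E[X²]=216.32; 4: μ=10.8, E[X²]=120.64.
E[X] = 0.31·11.4 + 0.32·8.3 + 0.17·10.4 + 0.2·10.8 = 10.118.
E[X²] = 0.31·135.25 + 0.32·72.13 + 0.17·216.32 + 0.2·120.64 = 125.912.
Var(X) = E[X²] − (E[X])² = 125.912 − 102.374 = 23.5376.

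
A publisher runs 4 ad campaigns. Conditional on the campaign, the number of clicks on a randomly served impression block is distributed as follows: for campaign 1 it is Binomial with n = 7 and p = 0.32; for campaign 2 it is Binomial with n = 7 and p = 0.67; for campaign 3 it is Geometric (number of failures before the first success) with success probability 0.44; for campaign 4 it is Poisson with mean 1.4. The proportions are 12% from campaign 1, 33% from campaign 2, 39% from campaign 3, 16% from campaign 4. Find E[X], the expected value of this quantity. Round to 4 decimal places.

Component means — 1: 2.24; 2: 4.69; 3: 1.27273; 4: 1.4.
E[X] = 0.12·2.24 + 0.33·4.69 + 0.39·1.27273 + 0.16·1.4 = 2.53686.

2.5369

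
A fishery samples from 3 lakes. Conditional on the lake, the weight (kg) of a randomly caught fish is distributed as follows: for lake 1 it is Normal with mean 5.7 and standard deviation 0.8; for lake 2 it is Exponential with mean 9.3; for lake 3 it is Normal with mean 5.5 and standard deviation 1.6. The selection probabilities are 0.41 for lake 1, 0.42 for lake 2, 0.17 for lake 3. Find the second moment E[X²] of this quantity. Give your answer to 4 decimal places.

For each component E[X²] = Var + (mean)², giving 1: 33.13; 2: 172.98; 3: 32.81.
Overall E[X²] = 0.41·33.13 + 0.42·172.98 + 0.17·32.81 = 91.8126.

91.8126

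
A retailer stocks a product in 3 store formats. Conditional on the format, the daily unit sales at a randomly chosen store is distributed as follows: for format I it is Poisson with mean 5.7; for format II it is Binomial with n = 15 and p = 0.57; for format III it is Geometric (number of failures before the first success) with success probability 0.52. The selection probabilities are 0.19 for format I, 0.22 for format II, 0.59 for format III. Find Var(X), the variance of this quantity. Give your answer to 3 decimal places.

13.387

Per component, I: μ=5.7, E[X²]=38.19; II: μ=8.55, E[X²]=76.779; III: μ=0.923077, E[X²]=2.62722.
E[X] = 0.19·5.7 + 0.22·8.55 + 0.59·0.923077 = 3.50862.
E[X²] = 0.19·38.19 + 0.22·76.779 + 0.59·2.62722 = 25.6975.
Var(X) = E[X²] − (E[X])² = 25.6975 − 12.3104 = 13.3872.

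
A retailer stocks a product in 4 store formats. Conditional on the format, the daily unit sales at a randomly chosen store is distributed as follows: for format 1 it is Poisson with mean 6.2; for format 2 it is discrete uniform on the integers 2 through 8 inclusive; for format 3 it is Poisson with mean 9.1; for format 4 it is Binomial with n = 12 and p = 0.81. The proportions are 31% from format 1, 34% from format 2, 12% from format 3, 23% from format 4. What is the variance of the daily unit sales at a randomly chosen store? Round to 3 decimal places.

8.585

Per component, 1: μ=6.2, E[X²]=44.64; 2: μ=5, E[X²]=29; 3: μ=9.1, E[X²]=91.91; 4: μ=9.72, E[X²]=96.3252.
E[X] = 0.31·6.2 + 0.34·5 + 0.12·9.1 + 0.23·9.72 = 6.9496.
E[X²] = 0.31·44.64 + 0.34·29 + 0.12·91.91 + 0.23·96.3252 = 56.8824.
Var(X) = E[X²] − (E[X])² = 56.8824 − 48.2969 = 8.58546.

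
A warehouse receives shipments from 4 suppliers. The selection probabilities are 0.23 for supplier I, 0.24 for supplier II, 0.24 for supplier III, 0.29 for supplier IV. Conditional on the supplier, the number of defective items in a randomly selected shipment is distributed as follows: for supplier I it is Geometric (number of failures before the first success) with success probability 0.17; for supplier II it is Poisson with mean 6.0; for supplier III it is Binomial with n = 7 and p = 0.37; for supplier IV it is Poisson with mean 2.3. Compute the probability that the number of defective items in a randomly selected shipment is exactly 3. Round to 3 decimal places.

Conditional on each supplier, P(X = 3): I: 0.0972038; II: 0.0892351; III: 0.279277; IV: 0.203308.
By total probability, P(X = 3) = 0.23·0.0972038 + 0.24·0.0892351 + 0.24·0.279277 + 0.29·0.203308 = 0.169759.

0.170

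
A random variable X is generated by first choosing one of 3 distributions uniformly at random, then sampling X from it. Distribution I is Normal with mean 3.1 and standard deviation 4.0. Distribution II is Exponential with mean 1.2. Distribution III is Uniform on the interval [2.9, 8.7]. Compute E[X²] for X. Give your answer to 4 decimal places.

For each component E[X²] = Var + (mean)², giving I: 25.61; II: 2.88; III: 36.4433.
Overall E[X²] = 0.333333·25.61 + 0.333333·2.88 + 0.333333·36.4433 = 21.6444.

21.6444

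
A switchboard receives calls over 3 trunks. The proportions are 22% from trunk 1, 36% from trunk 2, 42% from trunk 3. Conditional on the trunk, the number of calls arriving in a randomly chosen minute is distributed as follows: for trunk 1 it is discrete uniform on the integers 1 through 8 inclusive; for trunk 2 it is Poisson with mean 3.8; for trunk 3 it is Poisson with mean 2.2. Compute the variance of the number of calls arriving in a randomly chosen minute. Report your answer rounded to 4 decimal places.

Per component, 1: μ=4.5, E[X²]=25.5; 2: μ=3.8, E[X²]=18.24; 3: μ=2.2, E[X²]=7.04.
E[X] = 0.22·4.5 + 0.36·3.8 + 0.42·2.2 = 3.282.
E[X²] = 0.22·25.5 + 0.36·18.24 + 0.42·7.04 = 15.1332.
Var(X) = E[X²] − (E[X])² = 15.1332 − 10.7715 = 4.36168.

4.3617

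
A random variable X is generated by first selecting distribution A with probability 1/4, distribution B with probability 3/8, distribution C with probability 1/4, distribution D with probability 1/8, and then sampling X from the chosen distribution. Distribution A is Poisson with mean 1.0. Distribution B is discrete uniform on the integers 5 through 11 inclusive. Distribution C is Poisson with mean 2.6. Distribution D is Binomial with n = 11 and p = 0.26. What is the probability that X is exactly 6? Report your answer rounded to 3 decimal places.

0.066

Conditional on each component, P(X = 6): A: 0.000510944; B: 0.142857; C: 0.0318671; D: 0.0316695.
By total probability, P(X = 6) = 0.25·0.000510944 + 0.375·0.142857 + 0.25·0.0318671 + 0.125·0.0316695 = 0.0656246.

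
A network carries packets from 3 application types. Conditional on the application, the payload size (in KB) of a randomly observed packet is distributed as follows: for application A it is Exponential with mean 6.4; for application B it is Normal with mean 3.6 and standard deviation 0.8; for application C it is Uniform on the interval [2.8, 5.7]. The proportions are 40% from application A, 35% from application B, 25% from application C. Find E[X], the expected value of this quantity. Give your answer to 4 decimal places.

4.8825

Component means — A: 6.4; B: 3.6; C: 4.25.
E[X] = 0.4·6.4 + 0.35·3.6 + 0.25·4.25 = 4.8825.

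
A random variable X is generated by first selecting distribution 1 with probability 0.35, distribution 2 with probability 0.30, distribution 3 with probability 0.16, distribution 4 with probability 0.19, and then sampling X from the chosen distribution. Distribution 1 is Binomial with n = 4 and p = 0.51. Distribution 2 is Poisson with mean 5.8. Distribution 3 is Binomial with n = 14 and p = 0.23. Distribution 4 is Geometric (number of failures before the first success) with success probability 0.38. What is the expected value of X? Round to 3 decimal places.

Component means — 1: 2.04; 2: 5.8; 3: 3.22; 4: 1.63158.
E[X] = 0.35·2.04 + 0.3·5.8 + 0.16·3.22 + 0.19·1.63158 = 3.2792.

3.279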